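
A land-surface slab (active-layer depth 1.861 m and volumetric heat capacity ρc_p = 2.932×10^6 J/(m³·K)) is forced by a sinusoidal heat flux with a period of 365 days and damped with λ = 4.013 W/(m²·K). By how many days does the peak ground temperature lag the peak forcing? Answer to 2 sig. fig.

Areal heat capacity C = ρc_p × D = 2.932×10^6 × 1.861 = 5.46×10^6 J/(m²·K).
ω = 2π / 3.15×10^7 s = 1.99×10^-7 s⁻¹.
Phase lag φ = arctan(Cω/λ) = arctan(1.09/4.013) = 0.265 rad.
Time lag = φ / ω = 0.265 / 1.99×10^-7 = 1.33×10^6 s = 15.4 days.

15 days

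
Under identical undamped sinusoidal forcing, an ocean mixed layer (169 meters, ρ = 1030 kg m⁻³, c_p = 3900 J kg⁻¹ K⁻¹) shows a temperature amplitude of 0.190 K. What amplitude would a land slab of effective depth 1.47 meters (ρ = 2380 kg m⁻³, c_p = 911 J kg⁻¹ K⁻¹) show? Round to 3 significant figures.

40.5 K

C_ocean = 6.79×10^8 J/(m²·K); C_land = 3.19×10^6 J/(m²·K).
A ∝ 1/C ⇒ A_land = A_ocean × C_ocean/C_land = 0.190 × 213 = 40.5 K.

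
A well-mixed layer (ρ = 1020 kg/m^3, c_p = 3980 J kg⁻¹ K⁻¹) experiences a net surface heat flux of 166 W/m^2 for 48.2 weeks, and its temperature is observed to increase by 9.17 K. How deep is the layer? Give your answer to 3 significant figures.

130 m

Heat input Q = F Δt = 166 × 2.92×10^7 s = 4.84×10^9 J/m².
Required areal heat capacity C = Q / ΔT = 5.28×10^8 J/(m²·K).
Depth D = C / (ρ c_p) = 5.28×10^8 / (1020 × 3980) = 130 m.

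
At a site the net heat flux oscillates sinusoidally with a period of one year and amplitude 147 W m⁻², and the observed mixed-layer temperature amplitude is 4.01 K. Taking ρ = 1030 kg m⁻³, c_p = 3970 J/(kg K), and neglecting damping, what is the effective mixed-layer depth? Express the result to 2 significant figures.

45 m

ω = 2π / 3.15×10^7 s = 1.99×10^-7 s⁻¹.
Required C = F₀ / (A ω) = 147 / (4.01 × 1.99×10^-7) = 1.84×10^8 J/(m²·K).
D = C / (ρ c_p) = 1.84×10^8 / (1030 × 3970) = 45.0 m.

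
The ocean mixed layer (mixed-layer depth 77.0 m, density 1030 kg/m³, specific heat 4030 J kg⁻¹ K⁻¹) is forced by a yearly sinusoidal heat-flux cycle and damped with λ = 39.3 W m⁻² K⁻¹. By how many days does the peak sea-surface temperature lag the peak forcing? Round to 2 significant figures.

59 days

Areal heat capacity C = ρ c_p D = 1030 × 4030 × 77.0 = 3.20×10^8 J m⁻² K⁻¹.
ω = 2π / 3.15×10^7 s = 1.99×10^-7 s⁻¹.
Phase lag φ = arctan(Cω/λ) = arctan(63.7/39.3) = 1.02 rad.
Time lag = φ / ω = 1.02 / 1.99×10^-7 = 5.11×10^6 s = 59.1 days.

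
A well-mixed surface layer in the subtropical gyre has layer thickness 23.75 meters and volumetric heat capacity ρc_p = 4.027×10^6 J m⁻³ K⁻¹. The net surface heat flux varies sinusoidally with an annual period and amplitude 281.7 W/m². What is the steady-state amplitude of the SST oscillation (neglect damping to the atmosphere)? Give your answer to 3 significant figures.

14.8 K

Areal heat capacity C = ρc_p × D = 4.027×10^6 × 23.75 = 9.56×10^7 J/(m²·K).
Angular frequency ω = 2π / T = 2π / 3.15×10^7 s = 1.99×10^-7 s⁻¹.
Cω = 9.56×10^7 × 1.99×10^-7 = 19.1 W/(m²·K).
Amplitude A = F₀ / (Cω) = 281.7 / 19.1 = 14.8 K.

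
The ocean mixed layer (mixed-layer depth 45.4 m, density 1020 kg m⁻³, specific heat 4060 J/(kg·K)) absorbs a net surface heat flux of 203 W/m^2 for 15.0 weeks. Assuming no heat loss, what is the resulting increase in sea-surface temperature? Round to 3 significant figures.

Areal heat capacity C = ρ c_p D = 1020 × 4060 × 45.4 = 1.88×10^8 J/(m^2 K).
Net heat input Q = F Δt = 203 × (15.0 weeks × 6.048×10^5 s/week) = 1.84×10^9 J/m².
ΔT = Q / C = 1.84×10^9 / 1.88×10^8 = 9.80 K.

9.80 K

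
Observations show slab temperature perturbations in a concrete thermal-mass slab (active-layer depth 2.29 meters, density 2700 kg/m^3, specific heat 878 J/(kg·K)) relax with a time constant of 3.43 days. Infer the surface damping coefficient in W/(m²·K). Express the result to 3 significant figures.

Areal heat capacity C = ρ c_p D = 2700 × 878 × 2.29 = 5.43×10^6 J/(m²·K).
τ = 3.43 days = 2.96×10^5 s.
λ = C / τ = 5.43×10^6 / 2.96×10^5 = 18.3 W/(m²·K).

18.3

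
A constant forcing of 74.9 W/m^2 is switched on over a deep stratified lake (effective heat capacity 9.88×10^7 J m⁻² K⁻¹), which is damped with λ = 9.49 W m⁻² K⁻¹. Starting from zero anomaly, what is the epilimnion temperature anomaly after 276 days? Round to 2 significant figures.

7.1 K

Areal heat capacity C = 9.88×10^7 J m⁻² K⁻¹ (given).
τ = C / λ = 9.88×10^7 / 9.49 = 1.04×10^7 s.
Equilibrium anomaly ΔT_eq = F / λ = 74.9 / 9.49 = 7.89 K.
t = 276 days = 2.38×10^7 s, so t/τ = 2.29.
ΔT(t) = ΔT_eq (1 − e^(−t/τ)) = 7.89 × (1 − e^−2.29) = 7.09 K.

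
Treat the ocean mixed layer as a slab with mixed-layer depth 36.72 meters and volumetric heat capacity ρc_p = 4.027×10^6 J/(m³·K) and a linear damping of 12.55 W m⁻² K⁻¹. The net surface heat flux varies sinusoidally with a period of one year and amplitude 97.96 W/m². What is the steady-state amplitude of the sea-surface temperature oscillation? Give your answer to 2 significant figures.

3.1 K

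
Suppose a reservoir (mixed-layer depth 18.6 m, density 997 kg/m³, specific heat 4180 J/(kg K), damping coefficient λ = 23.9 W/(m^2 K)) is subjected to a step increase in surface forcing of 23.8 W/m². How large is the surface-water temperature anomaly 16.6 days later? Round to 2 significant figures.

Areal heat capacity C = ρ c_p D = 997 × 4180 × 18.6 = 7.75×10^7 J/(m^2 K).
τ = C / λ = 7.75×10^7 / 23.9 = 3.24×10^6 s.
Equilibrium anomaly ΔT_eq = F / λ = 23.8 / 23.9 = 0.996 K.
t = 16.6 days = 1.43×10^6 s, so t/τ = 0.442.
ΔT(t) = ΔT_eq (1 − e^(−t/τ)) = 0.996 × (1 − e^−0.442) = 0.356 K.

0.36 K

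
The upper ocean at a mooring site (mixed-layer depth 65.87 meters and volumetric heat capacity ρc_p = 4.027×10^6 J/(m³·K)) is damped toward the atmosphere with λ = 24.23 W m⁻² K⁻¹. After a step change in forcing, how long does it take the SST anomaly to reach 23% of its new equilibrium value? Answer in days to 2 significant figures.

Areal heat capacity C = ρc_p × D = 4.027×10^6 × 65.87 = 2.65×10^8 J/(m^2 K).
τ = C / λ = 2.65×10^8 / 24.23 = 1.09×10^7 s.
Fraction reached: 1 − e^(−t/τ) = 0.23 ⇒ t = −τ ln(1 − 0.23) = τ × 0.261.
t = 2.86×10^6 s = 33.1 days.

33 days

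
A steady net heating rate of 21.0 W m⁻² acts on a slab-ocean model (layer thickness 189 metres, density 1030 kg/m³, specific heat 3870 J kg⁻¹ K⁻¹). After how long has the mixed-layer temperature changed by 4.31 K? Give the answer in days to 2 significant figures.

1800 days

Areal heat capacity C = ρ c_p D = 1030 × 3870 × 189 = 7.53×10^8 J m⁻² K⁻¹.
Time required: Δt = C ΔT / F = 7.53×10^8 × 4.31 / 21.0 = 1.55×10^8 s.
In days: 1.55×10^8 s / (86400 s/day) = 1790 days.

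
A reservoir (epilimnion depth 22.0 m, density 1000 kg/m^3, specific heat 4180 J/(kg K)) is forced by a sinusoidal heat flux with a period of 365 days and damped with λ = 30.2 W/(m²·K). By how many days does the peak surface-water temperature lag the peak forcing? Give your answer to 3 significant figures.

Areal heat capacity C = ρ c_p D = 1000 × 4180 × 22.0 = 9.20×10^7 J/(m^2 K).
ω = 2π / 3.15×10^7 s = 1.99×10^-7 s⁻¹.
Phase lag φ = arctan(Cω/λ) = arctan(18.3/30.2) = 0.545 rad.
Time lag = φ / ω = 0.545 / 1.99×10^-7 = 2.74×10^6 s = 31.7 days.

31.7 days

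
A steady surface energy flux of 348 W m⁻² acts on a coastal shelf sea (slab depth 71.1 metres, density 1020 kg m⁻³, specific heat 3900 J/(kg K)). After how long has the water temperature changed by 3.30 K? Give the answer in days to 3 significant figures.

31.0 days

Areal heat capacity C = ρ c_p D = 1020 × 3900 × 71.1 = 2.83×10^8 J/(m²·K).
Time required: Δt = C ΔT / F = 2.83×10^8 × 3.30 / 348 = 2.68×10^6 s.
In days: 2.68×10^6 s / (86400 s/day) = 31.0 days.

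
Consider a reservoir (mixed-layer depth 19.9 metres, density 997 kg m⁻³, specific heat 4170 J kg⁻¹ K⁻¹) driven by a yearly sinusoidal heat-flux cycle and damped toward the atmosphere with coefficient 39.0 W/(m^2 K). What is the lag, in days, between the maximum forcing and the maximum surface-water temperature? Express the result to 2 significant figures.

23 days

Areal heat capacity C = ρ c_p D = 997 × 4170 × 19.9 = 8.27×10^7 J m⁻² K⁻¹.
ω = 2π / 3.15×10^7 s = 1.99×10^-7 s⁻¹.
Phase lag φ = arctan(Cω/λ) = arctan(16.5/39.0) = 0.400 rad.
Time lag = φ / ω = 0.400 / 1.99×10^-7 = 2.01×10^6 s = 23.2 days.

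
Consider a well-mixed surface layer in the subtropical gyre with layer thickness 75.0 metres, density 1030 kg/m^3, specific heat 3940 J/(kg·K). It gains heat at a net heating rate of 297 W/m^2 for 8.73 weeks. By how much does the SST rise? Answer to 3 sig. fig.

5.15 K

Areal heat capacity C = ρ c_p D = 1030 × 3940 × 75.0 = 3.04×10^8 J/(m²·K).
Net heat input Q = F Δt = 297 × (8.73 weeks × 6.048×10^5 s/week) = 1.57×10^9 J/m².
ΔT = Q / C = 1.57×10^9 / 3.04×10^8 = 5.15 K.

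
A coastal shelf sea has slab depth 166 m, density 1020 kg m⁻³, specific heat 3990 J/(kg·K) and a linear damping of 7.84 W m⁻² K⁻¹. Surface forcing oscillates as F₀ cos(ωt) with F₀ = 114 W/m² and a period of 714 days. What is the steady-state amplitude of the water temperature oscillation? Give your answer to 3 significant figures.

1.65 K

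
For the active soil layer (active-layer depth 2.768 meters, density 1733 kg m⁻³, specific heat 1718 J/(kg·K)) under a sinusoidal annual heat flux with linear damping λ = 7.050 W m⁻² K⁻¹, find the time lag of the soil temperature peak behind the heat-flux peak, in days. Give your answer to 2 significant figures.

Areal heat capacity C = ρ c_p D = 1733 × 1718 × 2.768 = 8.24×10^6 J/(m^2 K).
ω = 2π / 3.15×10^7 s = 1.99×10^-7 s⁻¹.
Phase lag φ = arctan(Cω/λ) = arctan(1.64/7.050) = 0.229 rad.
Time lag = φ / ω = 0.229 / 1.99×10^-7 = 1.15×10^6 s = 13.3 days.

13 days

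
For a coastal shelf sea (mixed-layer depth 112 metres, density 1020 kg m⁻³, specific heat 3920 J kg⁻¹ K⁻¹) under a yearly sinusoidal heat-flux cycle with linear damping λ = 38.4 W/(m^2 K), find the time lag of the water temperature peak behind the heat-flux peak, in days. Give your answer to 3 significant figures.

67.6 days

Areal heat capacity C = ρ c_p D = 1020 × 3920 × 112 = 4.48×10^8 J/(m²·K).
ω = 2π / 3.15×10^7 s = 1.99×10^-7 s⁻¹.
Phase lag φ = arctan(Cω/λ) = arctan(89.2/38.4) = 1.16 rad.
Time lag = φ / ω = 1.16 / 1.99×10^-7 = 5.84×10^6 s = 67.6 days.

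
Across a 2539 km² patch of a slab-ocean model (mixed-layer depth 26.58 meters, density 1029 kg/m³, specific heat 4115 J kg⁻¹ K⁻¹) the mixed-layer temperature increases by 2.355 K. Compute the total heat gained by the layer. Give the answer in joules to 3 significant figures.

Areal heat capacity C = ρ c_p D = 1029 × 4115 × 26.58 = 1.13×10^8 J/(m²·K).
Heat per unit area: q = C ΔT = 1.13×10^8 × 2.355 = 2.65×10^8 J/m².
Total heat: Q = q × A = 2.65×10^8 × (2539 × 10⁶ m²) = 6.73×10^17 J.

6.73×10^17 J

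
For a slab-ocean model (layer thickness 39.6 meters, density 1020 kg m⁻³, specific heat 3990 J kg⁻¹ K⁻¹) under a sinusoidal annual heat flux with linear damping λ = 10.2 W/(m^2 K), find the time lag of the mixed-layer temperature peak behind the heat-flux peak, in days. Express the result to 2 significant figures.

Areal heat capacity C = ρ c_p D = 1020 × 3990 × 39.6 = 1.61×10^8 J/(m²·K).
ω = 2π / 3.15×10^7 s = 1.99×10^-7 s⁻¹.
Phase lag φ = arctan(Cω/λ) = arctan(32.1/10.2) = 1.26 rad.
Time lag = φ / ω = 1.26 / 1.99×10^-7 = 6.34×10^6 s = 73.4 days.

73 days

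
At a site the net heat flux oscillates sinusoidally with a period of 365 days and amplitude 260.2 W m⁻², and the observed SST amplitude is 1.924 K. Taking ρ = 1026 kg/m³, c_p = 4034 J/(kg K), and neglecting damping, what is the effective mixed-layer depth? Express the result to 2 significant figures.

ω = 2π / 3.15×10^7 s = 1.99×10^-7 s⁻¹.
Required C = F₀ / (A ω) = 260.2 / (1.924 × 1.99×10^-7) = 6.79×10^8 J/(m²·K).
D = C / (ρ c_p) = 6.79×10^8 / (1026 × 4034) = 164 m.

160 m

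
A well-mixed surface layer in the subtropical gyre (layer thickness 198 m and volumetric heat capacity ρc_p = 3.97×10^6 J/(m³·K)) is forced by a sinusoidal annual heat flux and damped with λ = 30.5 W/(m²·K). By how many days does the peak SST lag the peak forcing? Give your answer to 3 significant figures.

80.1 days

Areal heat capacity C = ρc_p × D = 3.97×10^6 × 198 = 7.86×10^8 J m⁻² K⁻¹.
ω = 2π / 3.15×10^7 s = 1.99×10^-7 s⁻¹.
Phase lag φ = arctan(Cω/λ) = arctan(157/30.5) = 1.38 rad.
Time lag = φ / ω = 1.38 / 1.99×10^-7 = 6.92×10^6 s = 80.1 days.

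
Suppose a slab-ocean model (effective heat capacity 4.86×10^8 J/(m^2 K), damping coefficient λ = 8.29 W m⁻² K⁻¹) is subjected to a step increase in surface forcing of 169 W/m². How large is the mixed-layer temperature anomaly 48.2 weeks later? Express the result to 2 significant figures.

Areal heat capacity C = 4.86×10^8 J/(m^2 K) (given).
τ = C / λ = 4.86×10^8 / 8.29 = 5.86×10^7 s.
Equilibrium anomaly ΔT_eq = F / λ = 169 / 8.29 = 20.4 K.
t = 48.2 weeks = 2.92×10^7 s, so t/τ = 0.497.
ΔT(t) = ΔT_eq (1 − e^(−t/τ)) = 20.4 × (1 − e^−0.497) = 7.99 K.

8.0 K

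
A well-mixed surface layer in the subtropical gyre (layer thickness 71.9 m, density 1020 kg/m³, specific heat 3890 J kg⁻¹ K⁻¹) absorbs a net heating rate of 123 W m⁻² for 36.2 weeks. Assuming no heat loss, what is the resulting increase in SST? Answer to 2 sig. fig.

9.4 K

Areal heat capacity C = ρ c_p D = 1020 × 3890 × 71.9 = 2.85×10^8 J/(m^2 K).
Net heat input Q = F Δt = 123 × (36.2 weeks × 6.048×10^5 s/week) = 2.69×10^9 J/m².
ΔT = Q / C = 2.69×10^9 / 2.85×10^8 = 9.44 K.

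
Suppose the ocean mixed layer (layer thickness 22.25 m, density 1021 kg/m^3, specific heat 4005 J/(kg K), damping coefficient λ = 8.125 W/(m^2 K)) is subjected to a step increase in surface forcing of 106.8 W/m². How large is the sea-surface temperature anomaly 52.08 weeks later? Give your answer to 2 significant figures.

Areal heat capacity C = ρ c_p D = 1021 × 4005 × 22.25 = 9.10×10^7 J/(m^2 K).
τ = C / λ = 9.10×10^7 / 8.125 = 1.12×10^7 s.
Equilibrium anomaly ΔT_eq = F / λ = 106.8 / 8.125 = 13.1 K.
t = 52.08 weeks = 3.15×10^7 s, so t/τ = 2.81.
ΔT(t) = ΔT_eq (1 − e^(−t/τ)) = 13.1 × (1 − e^−2.81) = 12.4 K.

12 K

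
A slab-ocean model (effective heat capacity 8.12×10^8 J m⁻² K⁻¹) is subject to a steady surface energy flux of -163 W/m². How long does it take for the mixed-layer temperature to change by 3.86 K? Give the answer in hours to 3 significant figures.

5340 hours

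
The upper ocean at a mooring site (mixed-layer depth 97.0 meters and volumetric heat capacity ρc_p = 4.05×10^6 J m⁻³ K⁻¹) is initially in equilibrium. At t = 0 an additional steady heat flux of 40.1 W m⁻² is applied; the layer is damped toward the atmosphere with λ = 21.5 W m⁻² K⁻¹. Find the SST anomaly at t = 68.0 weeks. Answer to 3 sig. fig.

1.67 K

Areal heat capacity C = ρc_p × D = 4.05×10^6 × 97.0 = 3.93×10^8 J m⁻² K⁻¹.
τ = C / λ = 3.93×10^8 / 21.5 = 1.83×10^7 s.
Equilibrium anomaly ΔT_eq = F / λ = 40.1 / 21.5 = 1.87 K.
t = 68.0 weeks = 4.11×10^7 s, so t/τ = 2.25.
ΔT(t) = ΔT_eq (1 − e^(−t/τ)) = 1.87 × (1 − e^−2.25) = 1.67 K.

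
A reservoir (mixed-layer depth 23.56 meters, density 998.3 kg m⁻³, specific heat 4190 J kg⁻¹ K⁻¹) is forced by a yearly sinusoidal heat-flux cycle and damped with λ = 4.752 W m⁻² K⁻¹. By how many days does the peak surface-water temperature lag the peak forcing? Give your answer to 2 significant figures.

77 days

Areal heat capacity C = ρ c_p D = 998.3 × 4190 × 23.56 = 9.85×10^7 J/(m²·K).
ω = 2π / 3.15×10^7 s = 1.99×10^-7 s⁻¹.
Phase lag φ = arctan(Cω/λ) = arctan(19.6/4.752) = 1.33 rad.
Time lag = φ / ω = 1.33 / 1.99×10^-7 = 6.69×10^6 s = 77.5 days.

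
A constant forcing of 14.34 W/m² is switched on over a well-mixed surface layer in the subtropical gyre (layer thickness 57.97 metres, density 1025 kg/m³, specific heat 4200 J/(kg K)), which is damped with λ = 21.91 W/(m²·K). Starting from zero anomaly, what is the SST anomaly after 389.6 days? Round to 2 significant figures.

Areal heat capacity C = ρ c_p D = 1025 × 4200 × 57.97 = 2.50×10^8 J m⁻² K⁻¹.
τ = C / λ = 2.50×10^8 / 21.91 = 1.14×10^7 s.
Equilibrium anomaly ΔT_eq = F / λ = 14.34 / 21.91 = 0.654 K.
t = 389.6 days = 3.37×10^7 s, so t/τ = 2.96.
ΔT(t) = ΔT_eq (1 − e^(−t/τ)) = 0.654 × (1 − e^−2.96) = 0.620 K.

0.62 K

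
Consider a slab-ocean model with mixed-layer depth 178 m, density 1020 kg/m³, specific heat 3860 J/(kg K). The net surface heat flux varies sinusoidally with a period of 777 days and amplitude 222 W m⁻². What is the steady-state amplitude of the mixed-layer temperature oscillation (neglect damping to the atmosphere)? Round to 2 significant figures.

3.4 K

Areal heat capacity C = ρ c_p D = 1020 × 3860 × 178 = 7.01×10^8 J/(m²·K).
Angular frequency ω = 2π / T = 2π / 6.71×10^7 s = 9.36×10^-8 s⁻¹.
Cω = 7.01×10^8 × 9.36×10^-8 = 65.6 W/(m²·K).
Amplitude A = F₀ / (Cω) = 222 / 65.6 = 3.38 K.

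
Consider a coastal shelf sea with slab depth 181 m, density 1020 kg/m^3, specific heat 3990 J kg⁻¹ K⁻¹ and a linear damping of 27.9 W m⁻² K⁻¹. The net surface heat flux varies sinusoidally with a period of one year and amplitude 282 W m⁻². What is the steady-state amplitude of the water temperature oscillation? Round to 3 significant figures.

Areal heat capacity C = ρ c_p D = 1020 × 3990 × 181 = 7.37×10^8 J/(m²·K).
Angular frequency ω = 2π / T = 2π / 3.15×10^7 s = 1.99×10^-7 s⁻¹.
√((Cω)² + λ²) = √((147)² + 27.9²) = 149 W/(m²·K).
Amplitude A = F₀ / √((Cω)²+λ²) = 282 / 149 = 1.89 K.

1.89 K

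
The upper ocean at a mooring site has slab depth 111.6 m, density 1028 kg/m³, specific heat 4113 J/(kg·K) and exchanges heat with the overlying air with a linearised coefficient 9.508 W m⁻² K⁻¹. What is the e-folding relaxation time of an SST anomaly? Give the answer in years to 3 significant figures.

1.57 years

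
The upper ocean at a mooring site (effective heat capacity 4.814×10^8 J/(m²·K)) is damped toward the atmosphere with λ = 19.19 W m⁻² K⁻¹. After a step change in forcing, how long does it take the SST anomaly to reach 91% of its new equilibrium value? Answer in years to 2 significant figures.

1.9 years

Areal heat capacity C = 4.814×10^8 J/(m²·K) (given).
τ = C / λ = 4.81×10^8 / 19.19 = 2.51×10^7 s.
Fraction reached: 1 − e^(−t/τ) = 0.91 ⇒ t = −τ ln(1 − 0.91) = τ × 2.41.
t = 6.04×10^7 s = 1.91 years.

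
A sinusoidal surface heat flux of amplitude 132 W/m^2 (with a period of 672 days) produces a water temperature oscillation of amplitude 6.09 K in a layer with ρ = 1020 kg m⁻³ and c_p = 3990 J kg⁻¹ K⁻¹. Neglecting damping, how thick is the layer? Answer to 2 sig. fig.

49 m

ω = 2π / 5.81×10^7 s = 1.08×10^-7 s⁻¹.
Required C = F₀ / (A ω) = 132 / (6.09 × 1.08×10^-7) = 2.00×10^8 J/(m²·K).
D = C / (ρ c_p) = 2.00×10^8 / (1020 × 3990) = 49.2 m.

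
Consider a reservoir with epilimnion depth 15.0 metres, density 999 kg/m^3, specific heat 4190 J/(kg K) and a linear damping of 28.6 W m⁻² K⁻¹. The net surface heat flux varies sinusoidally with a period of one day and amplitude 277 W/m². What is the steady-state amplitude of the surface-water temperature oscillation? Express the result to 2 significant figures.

Areal heat capacity C = ρ c_p D = 999 × 4190 × 15.0 = 6.28×10^7 J/(m²·K).
Angular frequency ω = 2π / T = 2π / 86400 s = 7.27×10^-5 s⁻¹.
√((Cω)² + λ²) = √((4570)² + 28.6²) = 4570 W/(m²·K).
Amplitude A = F₀ / √((Cω)²+λ²) = 277 / 4570 = 0.0607 K.

0.061 K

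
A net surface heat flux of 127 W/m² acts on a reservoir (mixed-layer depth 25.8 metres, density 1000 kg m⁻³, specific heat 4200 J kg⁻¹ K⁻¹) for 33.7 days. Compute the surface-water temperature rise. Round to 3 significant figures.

Areal heat capacity C = ρ c_p D = 1000 × 4200 × 25.8 = 1.08×10^8 J/(m^2 K).
Net heat input Q = F Δt = 127 × (33.7 days × 86400 s/day) = 3.70×10^8 J/m².
ΔT = Q / C = 3.70×10^8 / 1.08×10^8 = 3.41 K.

3.41 K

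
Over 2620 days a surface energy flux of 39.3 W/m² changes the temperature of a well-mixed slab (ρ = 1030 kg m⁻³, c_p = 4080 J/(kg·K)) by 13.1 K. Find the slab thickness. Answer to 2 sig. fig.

160 m

Heat input Q = F Δt = 39.3 × 2.26×10^8 s = 8.90×10^9 J/m².
Required areal heat capacity C = Q / ΔT = 6.79×10^8 J/(m²·K).
Depth D = C / (ρ c_p) = 6.79×10^8 / (1030 × 4080) = 162 m.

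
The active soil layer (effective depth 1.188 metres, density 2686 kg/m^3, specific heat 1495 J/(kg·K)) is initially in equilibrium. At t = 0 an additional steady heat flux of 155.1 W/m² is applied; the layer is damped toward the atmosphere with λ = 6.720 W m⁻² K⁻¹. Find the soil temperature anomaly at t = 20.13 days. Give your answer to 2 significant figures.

21 K

Areal heat capacity C = ρ c_p D = 2686 × 1495 × 1.188 = 4.77×10^6 J m⁻² K⁻¹.
τ = C / λ = 4.77×10^6 / 6.720 = 7.10×10^5 s.
Equilibrium anomaly ΔT_eq = F / λ = 155.1 / 6.720 = 23.1 K.
t = 20.13 days = 1.74×10^6 s, so t/τ = 2.45.
ΔT(t) = ΔT_eq (1 − e^(−t/τ)) = 23.1 × (1 − e^−2.45) = 21.1 K.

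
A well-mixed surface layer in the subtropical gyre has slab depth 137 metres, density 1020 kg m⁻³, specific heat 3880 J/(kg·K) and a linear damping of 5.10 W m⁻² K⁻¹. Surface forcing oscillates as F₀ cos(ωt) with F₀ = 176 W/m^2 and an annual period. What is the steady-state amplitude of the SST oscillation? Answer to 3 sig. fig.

Areal heat capacity C = ρ c_p D = 1020 × 3880 × 137 = 5.42×10^8 J m⁻² K⁻¹.
Angular frequency ω = 2π / T = 2π / 3.15×10^7 s = 1.99×10^-7 s⁻¹.
√((Cω)² + λ²) = √((108)² + 5.10²) = 108 W/(m²·K).
Amplitude A = F₀ / √((Cω)²+λ²) = 176 / 108 = 1.63 K.

1.63 K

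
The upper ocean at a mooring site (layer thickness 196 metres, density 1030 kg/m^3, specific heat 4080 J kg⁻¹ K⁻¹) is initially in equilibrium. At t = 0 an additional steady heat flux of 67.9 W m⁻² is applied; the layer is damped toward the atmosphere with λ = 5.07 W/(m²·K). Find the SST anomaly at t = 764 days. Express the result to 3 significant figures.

4.47 K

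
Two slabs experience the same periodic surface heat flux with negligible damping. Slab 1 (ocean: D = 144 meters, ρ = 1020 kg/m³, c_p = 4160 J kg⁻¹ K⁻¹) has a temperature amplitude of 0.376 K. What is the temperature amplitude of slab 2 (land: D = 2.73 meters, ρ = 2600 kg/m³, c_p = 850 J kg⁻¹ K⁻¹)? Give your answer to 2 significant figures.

C_ocean = 6.11×10^8 J/(m²·K); C_land = 6.03×10^6 J/(m²·K).
A ∝ 1/C ⇒ A_land = A_ocean × C_ocean/C_land = 0.376 × 101 = 38.1 K.

38 K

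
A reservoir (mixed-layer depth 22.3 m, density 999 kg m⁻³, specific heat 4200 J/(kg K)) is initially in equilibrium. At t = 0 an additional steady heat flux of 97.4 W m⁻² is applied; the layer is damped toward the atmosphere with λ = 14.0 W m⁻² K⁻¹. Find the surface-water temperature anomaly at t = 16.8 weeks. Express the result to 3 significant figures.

5.44 K

Areal heat capacity C = ρ c_p D = 999 × 4200 × 22.3 = 9.36×10^7 J m⁻² K⁻¹.
τ = C / λ = 9.36×10^7 / 14.0 = 6.68×10^6 s.
Equilibrium anomaly ΔT_eq = F / λ = 97.4 / 14.0 = 6.96 K.
t = 16.8 weeks = 1.02×10^7 s, so t/τ = 1.52.
ΔT(t) = ΔT_eq (1 − e^(−t/τ)) = 6.96 × (1 − e^−1.52) = 5.44 K.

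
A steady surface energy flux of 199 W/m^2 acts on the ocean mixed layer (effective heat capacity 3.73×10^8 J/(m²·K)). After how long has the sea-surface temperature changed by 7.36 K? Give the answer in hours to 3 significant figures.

3830 hours

Areal heat capacity C = 3.73×10^8 J/(m²·K) (given).
Time required: Δt = C ΔT / F = 3.73×10^8 × 7.36 / 199 = 1.38×10^7 s.
In hours: 1.38×10^7 s / (3600 s/hour) = 3830 hours.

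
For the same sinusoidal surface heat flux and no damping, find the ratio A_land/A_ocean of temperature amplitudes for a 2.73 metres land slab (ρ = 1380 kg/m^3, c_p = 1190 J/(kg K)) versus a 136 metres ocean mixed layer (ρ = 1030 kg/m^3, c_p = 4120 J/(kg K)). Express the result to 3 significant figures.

C_ocean = 1030 × 4120 × 136 = 5.77×10^8 J/(m²·K).
C_land = 1380 × 1190 × 2.73 = 4.48×10^6 J/(m²·K).
Undamped amplitude ∝ 1/C, so A_land/A_ocean = C_ocean/C_land = 129.

129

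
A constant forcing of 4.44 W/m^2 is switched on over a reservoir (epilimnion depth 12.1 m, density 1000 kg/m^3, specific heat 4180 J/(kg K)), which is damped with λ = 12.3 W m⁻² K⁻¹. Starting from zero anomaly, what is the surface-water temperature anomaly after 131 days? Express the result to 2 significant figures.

Areal heat capacity C = ρ c_p D = 1000 × 4180 × 12.1 = 5.06×10^7 J/(m^2 K).
τ = C / λ = 5.06×10^7 / 12.3 = 4.11×10^6 s.
Equilibrium anomaly ΔT_eq = F / λ = 4.44 / 12.3 = 0.361 K.
t = 131 days = 1.13×10^7 s, so t/τ = 2.75.
ΔT(t) = ΔT_eq (1 − e^(−t/τ)) = 0.361 × (1 − e^−2.75) = 0.338 K.

0.34 K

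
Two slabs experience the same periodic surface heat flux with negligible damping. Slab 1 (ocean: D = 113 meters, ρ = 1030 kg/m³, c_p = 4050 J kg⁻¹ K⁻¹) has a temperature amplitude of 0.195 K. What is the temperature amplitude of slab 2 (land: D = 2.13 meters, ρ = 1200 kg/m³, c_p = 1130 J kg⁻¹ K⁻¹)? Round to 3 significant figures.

31.8 K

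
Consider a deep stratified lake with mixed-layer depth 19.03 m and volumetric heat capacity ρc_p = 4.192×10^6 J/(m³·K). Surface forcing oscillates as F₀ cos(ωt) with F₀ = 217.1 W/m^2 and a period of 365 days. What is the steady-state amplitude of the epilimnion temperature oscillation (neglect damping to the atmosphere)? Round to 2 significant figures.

14 K

Areal heat capacity C = ρc_p × D = 4.192×10^6 × 19.03 = 7.98×10^7 J/(m^2 K).
Angular frequency ω = 2π / T = 2π / 3.15×10^7 s = 1.99×10^-7 s⁻¹.
Cω = 7.98×10^7 × 1.99×10^-7 = 15.9 W/(m²·K).
Amplitude A = F₀ / (Cω) = 217.1 / 15.9 = 13.7 K.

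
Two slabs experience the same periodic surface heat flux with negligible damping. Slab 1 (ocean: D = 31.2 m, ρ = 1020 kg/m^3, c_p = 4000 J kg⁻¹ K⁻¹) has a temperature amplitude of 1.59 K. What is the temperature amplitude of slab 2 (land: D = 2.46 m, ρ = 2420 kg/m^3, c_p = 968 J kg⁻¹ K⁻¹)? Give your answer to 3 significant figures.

35.1 K

C_ocean = 1.27×10^8 J/(m²·K); C_land = 5.76×10^6 J/(m²·K).
A ∝ 1/C ⇒ A_land = A_ocean × C_ocean/C_land = 1.59 × 22.1 = 35.1 K.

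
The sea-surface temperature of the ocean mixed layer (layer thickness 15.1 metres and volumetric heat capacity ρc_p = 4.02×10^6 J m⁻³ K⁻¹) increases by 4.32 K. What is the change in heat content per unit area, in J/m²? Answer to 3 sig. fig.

2.62×10^8

Areal heat capacity C = ρc_p × D = 4.02×10^6 × 15.1 = 6.07×10^7 J/(m²·K).
ΔQ = C ΔT = 6.07×10^7 × 4.32 = 2.62×10^8 J/m².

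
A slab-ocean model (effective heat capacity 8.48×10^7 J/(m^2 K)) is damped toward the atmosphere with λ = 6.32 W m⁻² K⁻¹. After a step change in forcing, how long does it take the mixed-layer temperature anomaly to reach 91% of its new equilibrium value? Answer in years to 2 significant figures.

Areal heat capacity C = 8.48×10^7 J/(m^2 K) (given).
τ = C / λ = 8.48×10^7 / 6.32 = 1.34×10^7 s.
Fraction reached: 1 − e^(−t/τ) = 0.91 ⇒ t = −τ ln(1 − 0.91) = τ × 2.41.
t = 3.23×10^7 s = 1.02 years.

1.0 years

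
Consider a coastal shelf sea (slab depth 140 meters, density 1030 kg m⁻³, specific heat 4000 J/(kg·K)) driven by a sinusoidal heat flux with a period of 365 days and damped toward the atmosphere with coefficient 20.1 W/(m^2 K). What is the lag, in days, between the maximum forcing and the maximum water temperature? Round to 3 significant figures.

81.2 days

Areal heat capacity C = ρ c_p D = 1030 × 4000 × 140 = 5.77×10^8 J/(m²·K).
ω = 2π / 3.15×10^7 s = 1.99×10^-7 s⁻¹.
Phase lag φ = arctan(Cω/λ) = arctan(115/20.1) = 1.40 rad.
Time lag = φ / ω = 1.40 / 1.99×10^-7 = 7.01×10^6 s = 81.2 days.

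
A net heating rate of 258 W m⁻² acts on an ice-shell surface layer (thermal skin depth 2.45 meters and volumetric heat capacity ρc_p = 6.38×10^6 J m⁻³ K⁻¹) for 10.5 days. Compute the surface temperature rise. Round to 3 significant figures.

15.0 K

Areal heat capacity C = ρc_p × D = 6.38×10^6 × 2.45 = 1.56×10^7 J/(m²·K).
Net heat input Q = F Δt = 258 × (10.5 days × 86400 s/day) = 2.34×10^8 J/m².
ΔT = Q / C = 2.34×10^8 / 1.56×10^7 = 15.0 K.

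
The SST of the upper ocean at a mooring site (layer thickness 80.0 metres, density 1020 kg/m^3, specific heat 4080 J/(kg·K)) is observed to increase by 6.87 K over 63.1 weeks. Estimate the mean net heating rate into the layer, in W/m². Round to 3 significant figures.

59.9

Areal heat capacity C = ρ c_p D = 1020 × 4080 × 80.0 = 3.33×10^8 J/(m²·K).
Required heat per unit area: Q = C ΔT = 3.33×10^8 × 6.87 = 2.29×10^9 J/m².
Flux F = Q / Δt = 2.29×10^9 / 3.82×10^7 s = 59.9 W/m².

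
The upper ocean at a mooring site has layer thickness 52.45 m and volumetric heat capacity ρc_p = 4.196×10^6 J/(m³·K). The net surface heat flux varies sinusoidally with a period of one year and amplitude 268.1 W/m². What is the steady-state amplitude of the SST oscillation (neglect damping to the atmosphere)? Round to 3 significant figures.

6.11 K

Areal heat capacity C = ρc_p × D = 4.196×10^6 × 52.45 = 2.20×10^8 J m⁻² K⁻¹.
Angular frequency ω = 2π / T = 2π / 3.15×10^7 s = 1.99×10^-7 s⁻¹.
Cω = 2.20×10^8 × 1.99×10^-7 = 43.8 W/(m²·K).
Amplitude A = F₀ / (Cω) = 268.1 / 43.8 = 6.11 K.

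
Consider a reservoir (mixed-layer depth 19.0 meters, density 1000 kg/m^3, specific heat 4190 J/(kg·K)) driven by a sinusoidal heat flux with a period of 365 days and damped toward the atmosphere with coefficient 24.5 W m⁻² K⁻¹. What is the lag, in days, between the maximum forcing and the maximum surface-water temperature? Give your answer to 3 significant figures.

33.4 days

Areal heat capacity C = ρ c_p D = 1000 × 4190 × 19.0 = 7.96×10^7 J/(m²·K).
ω = 2π / 3.15×10^7 s = 1.99×10^-7 s⁻¹.
Phase lag φ = arctan(Cω/λ) = arctan(15.9/24.5) = 0.575 rad.
Time lag = φ / ω = 0.575 / 1.99×10^-7 = 2.88×10^6 s = 33.4 days.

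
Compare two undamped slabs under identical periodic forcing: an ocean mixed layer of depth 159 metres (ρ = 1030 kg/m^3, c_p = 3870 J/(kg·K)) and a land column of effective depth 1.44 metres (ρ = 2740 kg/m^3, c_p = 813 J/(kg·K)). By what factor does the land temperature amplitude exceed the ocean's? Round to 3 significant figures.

198

C_ocean = 1030 × 3870 × 159 = 6.34×10^8 J/(m²·K).
C_land = 2740 × 813 × 1.44 = 3.21×10^6 J/(m²·K).
Undamped amplitude ∝ 1/C, so A_land/A_ocean = C_ocean/C_land = 198.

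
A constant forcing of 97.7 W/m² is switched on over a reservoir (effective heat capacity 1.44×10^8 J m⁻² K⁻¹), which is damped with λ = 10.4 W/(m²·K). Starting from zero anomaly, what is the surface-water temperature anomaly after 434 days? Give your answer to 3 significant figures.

Areal heat capacity C = 1.44×10^8 J m⁻² K⁻¹ (given).
τ = C / λ = 1.44×10^8 / 10.4 = 1.38×10^7 s.
Equilibrium anomaly ΔT_eq = F / λ = 97.7 / 10.4 = 9.39 K.
t = 434 days = 3.75×10^7 s, so t/τ = 2.71.
ΔT(t) = ΔT_eq (1 − e^(−t/τ)) = 9.39 × (1 − e^−2.71) = 8.77 K.

8.77 K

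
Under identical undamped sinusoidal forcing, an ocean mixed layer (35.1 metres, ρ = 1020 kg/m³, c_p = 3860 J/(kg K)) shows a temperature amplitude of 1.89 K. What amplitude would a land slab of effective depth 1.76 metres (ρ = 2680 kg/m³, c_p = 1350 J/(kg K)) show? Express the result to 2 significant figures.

41 K

C_ocean = 1.38×10^8 J/(m²·K); C_land = 6.37×10^6 J/(m²·K).
A ∝ 1/C ⇒ A_land = A_ocean × C_ocean/C_land = 1.89 × 21.7 = 41.0 K.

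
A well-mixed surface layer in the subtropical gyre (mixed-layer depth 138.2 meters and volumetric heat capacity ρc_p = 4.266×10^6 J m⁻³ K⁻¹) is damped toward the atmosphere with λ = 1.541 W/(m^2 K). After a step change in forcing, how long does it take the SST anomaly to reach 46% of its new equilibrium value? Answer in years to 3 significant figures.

Areal heat capacity C = ρc_p × D = 4.266×10^6 × 138.2 = 5.90×10^8 J/(m²·K).
τ = C / λ = 5.90×10^8 / 1.541 = 3.83×10^8 s.
Fraction reached: 1 − e^(−t/τ) = 0.46 ⇒ t = −τ ln(1 − 0.46) = τ × 0.616.
t = 2.36×10^8 s = 7.47 years.

7.47 years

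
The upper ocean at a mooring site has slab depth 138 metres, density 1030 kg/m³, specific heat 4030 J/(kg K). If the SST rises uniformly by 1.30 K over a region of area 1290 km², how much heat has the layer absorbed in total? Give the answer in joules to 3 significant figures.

9.61×10^17 J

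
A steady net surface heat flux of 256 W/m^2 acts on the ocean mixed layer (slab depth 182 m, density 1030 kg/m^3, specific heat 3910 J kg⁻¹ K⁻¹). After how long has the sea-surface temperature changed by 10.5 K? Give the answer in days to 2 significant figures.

Areal heat capacity C = ρ c_p D = 1030 × 3910 × 182 = 7.33×10^8 J m⁻² K⁻¹.
Time required: Δt = C ΔT / F = 7.33×10^8 × 10.5 / 256 = 3.01×10^7 s.
In days: 3.01×10^7 s / (86400 s/day) = 348 days.

350 days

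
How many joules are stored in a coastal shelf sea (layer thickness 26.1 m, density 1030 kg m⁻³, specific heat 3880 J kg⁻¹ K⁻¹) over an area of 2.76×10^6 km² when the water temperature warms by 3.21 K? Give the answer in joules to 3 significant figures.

9.24×10^20 J

Areal heat capacity C = ρ c_p D = 1030 × 3880 × 26.1 = 1.04×10^8 J/(m^2 K).
Heat per unit area: q = C ΔT = 1.04×10^8 × 3.21 = 3.35×10^8 J/m².
Total heat: Q = q × A = 3.35×10^8 × (2.76×10^6 × 10⁶ m²) = 9.24×10^20 J.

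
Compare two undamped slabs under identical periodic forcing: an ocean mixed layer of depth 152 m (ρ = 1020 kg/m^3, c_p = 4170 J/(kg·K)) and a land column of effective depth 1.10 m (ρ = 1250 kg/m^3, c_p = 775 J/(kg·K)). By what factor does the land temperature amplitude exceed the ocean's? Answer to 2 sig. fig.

C_ocean = 1020 × 4170 × 152 = 6.47×10^8 J/(m²·K).
C_land = 1250 × 775 × 1.10 = 1.07×10^6 J/(m²·K).
Undamped amplitude ∝ 1/C, so A_land/A_ocean = C_ocean/C_land = 607.

610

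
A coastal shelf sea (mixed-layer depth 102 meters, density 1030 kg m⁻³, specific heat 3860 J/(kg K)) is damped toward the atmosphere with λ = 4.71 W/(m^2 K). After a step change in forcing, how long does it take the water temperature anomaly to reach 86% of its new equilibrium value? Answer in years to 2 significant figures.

Areal heat capacity C = ρ c_p D = 1030 × 3860 × 102 = 4.06×10^8 J/(m²·K).
τ = C / λ = 4.06×10^8 / 4.71 = 8.61×10^7 s.
Fraction reached: 1 − e^(−t/τ) = 0.86 ⇒ t = −τ ln(1 − 0.86) = τ × 1.97.
t = 1.69×10^8 s = 5.36 years.

5.4 years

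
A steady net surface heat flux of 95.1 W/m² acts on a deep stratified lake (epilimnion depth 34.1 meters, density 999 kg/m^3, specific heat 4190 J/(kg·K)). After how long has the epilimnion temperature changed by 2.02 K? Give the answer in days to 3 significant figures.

Areal heat capacity C = ρ c_p D = 999 × 4190 × 34.1 = 1.43×10^8 J/(m^2 K).
Time required: Δt = C ΔT / F = 1.43×10^8 × 2.02 / 95.1 = 3.03×10^6 s.
In days: 3.03×10^6 s / (86400 s/day) = 35.1 days.

35.1 days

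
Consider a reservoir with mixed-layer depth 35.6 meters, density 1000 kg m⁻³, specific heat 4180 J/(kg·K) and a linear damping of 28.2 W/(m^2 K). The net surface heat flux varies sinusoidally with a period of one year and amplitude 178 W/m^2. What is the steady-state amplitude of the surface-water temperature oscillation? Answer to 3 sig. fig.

Areal heat capacity C = ρ c_p D = 1000 × 4180 × 35.6 = 1.49×10^8 J/(m²·K).
Angular frequency ω = 2π / T = 2π / 3.15×10^7 s = 1.99×10^-7 s⁻¹.
√((Cω)² + λ²) = √((29.6)² + 28.2²) = 40.9 W/(m²·K).
Amplitude A = F₀ / √((Cω)²+λ²) = 178 / 40.9 = 4.35 K.

4.35 K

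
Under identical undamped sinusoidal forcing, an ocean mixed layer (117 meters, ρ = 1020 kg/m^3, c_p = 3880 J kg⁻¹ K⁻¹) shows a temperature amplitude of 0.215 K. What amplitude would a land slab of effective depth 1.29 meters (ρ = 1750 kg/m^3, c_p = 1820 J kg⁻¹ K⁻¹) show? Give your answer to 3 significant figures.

24.2 K

C_ocean = 4.63×10^8 J/(m²·K); C_land = 4.11×10^6 J/(m²·K).
A ∝ 1/C ⇒ A_land = A_ocean × C_ocean/C_land = 0.215 × 113 = 24.2 K.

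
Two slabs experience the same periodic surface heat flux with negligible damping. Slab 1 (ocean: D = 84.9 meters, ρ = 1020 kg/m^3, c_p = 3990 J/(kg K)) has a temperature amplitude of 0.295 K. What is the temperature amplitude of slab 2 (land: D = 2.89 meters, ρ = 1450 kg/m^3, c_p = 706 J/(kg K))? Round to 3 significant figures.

C_ocean = 3.46×10^8 J/(m²·K); C_land = 2.96×10^6 J/(m²·K).
A ∝ 1/C ⇒ A_land = A_ocean × C_ocean/C_land = 0.295 × 117 = 34.5 K.

34.5 K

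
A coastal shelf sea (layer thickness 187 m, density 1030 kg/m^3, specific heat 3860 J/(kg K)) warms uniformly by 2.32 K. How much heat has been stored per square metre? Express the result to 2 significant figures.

1.7×10^9

Areal heat capacity C = ρ c_p D = 1030 × 3860 × 187 = 7.43×10^8 J/(m^2 K).
ΔQ = C ΔT = 7.43×10^8 × 2.32 = 1.72×10^9 J/m².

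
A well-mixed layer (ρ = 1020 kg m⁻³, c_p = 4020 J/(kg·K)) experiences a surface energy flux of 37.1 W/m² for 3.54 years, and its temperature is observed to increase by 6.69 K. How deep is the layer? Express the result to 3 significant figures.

151 m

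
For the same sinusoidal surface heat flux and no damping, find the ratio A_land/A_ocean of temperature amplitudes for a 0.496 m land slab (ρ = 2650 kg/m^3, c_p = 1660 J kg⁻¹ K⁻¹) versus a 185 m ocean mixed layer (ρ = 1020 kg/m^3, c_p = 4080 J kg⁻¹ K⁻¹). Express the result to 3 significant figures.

353

C_ocean = 1020 × 4080 × 185 = 7.70×10^8 J/(m²·K).
C_land = 2650 × 1660 × 0.496 = 2.18×10^6 J/(m²·K).
Undamped amplitude ∝ 1/C, so A_land/A_ocean = C_ocean/C_land = 353.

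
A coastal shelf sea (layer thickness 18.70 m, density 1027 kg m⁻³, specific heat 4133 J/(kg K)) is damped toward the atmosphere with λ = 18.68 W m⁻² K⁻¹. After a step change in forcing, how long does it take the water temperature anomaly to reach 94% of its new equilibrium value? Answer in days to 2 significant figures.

140 days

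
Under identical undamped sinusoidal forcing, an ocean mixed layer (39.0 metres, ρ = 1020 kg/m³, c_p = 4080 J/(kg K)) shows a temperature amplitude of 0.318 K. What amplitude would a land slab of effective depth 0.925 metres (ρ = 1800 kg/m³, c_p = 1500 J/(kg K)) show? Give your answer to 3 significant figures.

20.7 K

C_ocean = 1.62×10^8 J/(m²·K); C_land = 2.50×10^6 J/(m²·K).
A ∝ 1/C ⇒ A_land = A_ocean × C_ocean/C_land = 0.318 × 65.0 = 20.7 K.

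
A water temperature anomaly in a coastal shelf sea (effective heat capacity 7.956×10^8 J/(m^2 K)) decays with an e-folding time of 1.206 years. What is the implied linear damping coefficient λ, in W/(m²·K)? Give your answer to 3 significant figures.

20.9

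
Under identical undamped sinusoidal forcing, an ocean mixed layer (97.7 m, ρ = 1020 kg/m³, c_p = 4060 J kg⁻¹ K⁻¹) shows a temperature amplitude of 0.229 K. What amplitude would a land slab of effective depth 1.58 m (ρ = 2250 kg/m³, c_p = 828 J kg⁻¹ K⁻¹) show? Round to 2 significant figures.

31 K

C_ocean = 4.05×10^8 J/(m²·K); C_land = 2.94×10^6 J/(m²·K).
A ∝ 1/C ⇒ A_land = A_ocean × C_ocean/C_land = 0.229 × 137 = 31.5 K.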